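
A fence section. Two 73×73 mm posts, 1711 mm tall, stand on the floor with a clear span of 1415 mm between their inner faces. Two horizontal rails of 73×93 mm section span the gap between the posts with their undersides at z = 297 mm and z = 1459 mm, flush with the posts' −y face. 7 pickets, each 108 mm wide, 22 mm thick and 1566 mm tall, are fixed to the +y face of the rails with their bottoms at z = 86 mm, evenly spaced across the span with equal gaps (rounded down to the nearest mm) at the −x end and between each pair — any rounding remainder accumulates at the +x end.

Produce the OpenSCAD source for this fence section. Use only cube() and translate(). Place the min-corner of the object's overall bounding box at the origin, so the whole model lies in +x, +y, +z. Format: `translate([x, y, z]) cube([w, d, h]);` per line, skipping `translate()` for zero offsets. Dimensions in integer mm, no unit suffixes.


cube([73, 73, 1711]);
translate([1488, 0, 0]) cube([73, 73, 1711]);
translate([73, 0, 297]) cube([1415, 73, 93]);
translate([73, 0, 1459]) cube([1415, 73, 93]);
translate([155, 73, 86]) cube([108, 22, 1566]);
translate([345, 73, 86]) cube([108, 22, 1566]);
translate([535, 73, 86]) cube([108, 22, 1566]);
translate([725, 73, 86]) cube([108, 22, 1566]);
translate([915, 73, 86]) cube([108, 22, 1566]);
translate([1105, 73, 86]) cube([108, 22, 1566]);
translate([1295, 73, 86]) cube([108, 22, 1566]);


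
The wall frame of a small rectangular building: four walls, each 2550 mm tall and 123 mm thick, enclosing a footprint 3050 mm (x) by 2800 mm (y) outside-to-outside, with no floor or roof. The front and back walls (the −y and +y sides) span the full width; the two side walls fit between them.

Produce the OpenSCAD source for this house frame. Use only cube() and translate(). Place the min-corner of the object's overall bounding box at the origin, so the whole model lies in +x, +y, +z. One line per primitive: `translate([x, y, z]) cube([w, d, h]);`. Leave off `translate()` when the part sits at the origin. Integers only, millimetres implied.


cube([3050, 123, 2550]);
translate([0, 2677, 0]) cube([3050, 123, 2550]);
translate([0, 123, 0]) cube([123, 2554, 2550]);
translate([2927, 123, 0]) cube([123, 2554, 2550]);


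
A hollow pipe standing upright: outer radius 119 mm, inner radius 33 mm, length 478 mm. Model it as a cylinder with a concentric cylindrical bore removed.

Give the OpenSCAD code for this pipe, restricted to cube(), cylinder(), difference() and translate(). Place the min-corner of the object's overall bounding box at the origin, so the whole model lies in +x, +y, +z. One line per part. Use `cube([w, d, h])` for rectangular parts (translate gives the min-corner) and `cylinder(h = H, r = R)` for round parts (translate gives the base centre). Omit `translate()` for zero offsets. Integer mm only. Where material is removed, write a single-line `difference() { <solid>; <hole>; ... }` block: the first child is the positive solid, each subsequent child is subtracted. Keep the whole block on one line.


difference() { translate([119, 119, 0]) cylinder(h = 478, r = 119); translate([119, 119, 0]) cylinder(h = 478, r = 33); }


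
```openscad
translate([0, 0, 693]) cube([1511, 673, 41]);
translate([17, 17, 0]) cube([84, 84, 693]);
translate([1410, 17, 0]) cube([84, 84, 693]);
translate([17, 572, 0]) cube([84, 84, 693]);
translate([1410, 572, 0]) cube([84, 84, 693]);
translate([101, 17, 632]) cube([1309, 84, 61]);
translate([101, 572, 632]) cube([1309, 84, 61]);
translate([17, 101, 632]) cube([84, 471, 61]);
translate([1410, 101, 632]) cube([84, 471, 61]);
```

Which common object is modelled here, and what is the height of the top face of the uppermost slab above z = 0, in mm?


A table. The table height is 734 mm.

A 1511×673×41 slab sits at z = 693 on four 84 mm square posts — a table. The top surface is at 693 + 41 = 734 mm.


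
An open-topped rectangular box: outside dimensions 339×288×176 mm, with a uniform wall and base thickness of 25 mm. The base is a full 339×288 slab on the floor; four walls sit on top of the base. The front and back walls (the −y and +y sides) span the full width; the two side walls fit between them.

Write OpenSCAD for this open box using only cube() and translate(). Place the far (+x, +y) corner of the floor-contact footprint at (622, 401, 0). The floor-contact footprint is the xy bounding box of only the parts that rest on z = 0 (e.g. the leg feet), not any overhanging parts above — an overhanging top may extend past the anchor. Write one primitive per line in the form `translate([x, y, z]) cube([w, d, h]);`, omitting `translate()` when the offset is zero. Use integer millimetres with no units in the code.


translate([283, 113, 0]) cube([339, 288, 25]);
translate([283, 113, 25]) cube([339, 25, 151]);
translate([283, 376, 25]) cube([339, 25, 151]);
translate([283, 138, 25]) cube([25, 238, 151]);
translate([597, 138, 25]) cube([25, 238, 151]);


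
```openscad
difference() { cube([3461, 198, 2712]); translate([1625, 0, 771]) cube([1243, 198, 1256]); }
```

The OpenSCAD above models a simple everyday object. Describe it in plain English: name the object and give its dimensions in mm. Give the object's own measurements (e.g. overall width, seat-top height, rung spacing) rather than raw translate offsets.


A wall 3461 mm long (x), 198 mm thick (y), 2712 mm tall, with a rectangular window opening cut through it. The opening is 1243 mm wide and 1256 mm tall; its sill is at z = 771 mm and its near (−x) edge is 1625 mm from the wall's −x end. The opening passes through the full wall thickness.


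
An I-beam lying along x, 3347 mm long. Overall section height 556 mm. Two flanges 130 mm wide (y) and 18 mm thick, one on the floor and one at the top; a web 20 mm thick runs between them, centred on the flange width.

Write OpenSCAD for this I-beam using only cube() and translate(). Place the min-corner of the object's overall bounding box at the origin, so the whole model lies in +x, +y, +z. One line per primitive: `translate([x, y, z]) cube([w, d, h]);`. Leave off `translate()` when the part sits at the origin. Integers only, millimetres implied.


cube([3347, 130, 18]);
translate([0, 55, 18]) cube([3347, 20, 520]);
translate([0, 0, 538]) cube([3347, 130, 18]);


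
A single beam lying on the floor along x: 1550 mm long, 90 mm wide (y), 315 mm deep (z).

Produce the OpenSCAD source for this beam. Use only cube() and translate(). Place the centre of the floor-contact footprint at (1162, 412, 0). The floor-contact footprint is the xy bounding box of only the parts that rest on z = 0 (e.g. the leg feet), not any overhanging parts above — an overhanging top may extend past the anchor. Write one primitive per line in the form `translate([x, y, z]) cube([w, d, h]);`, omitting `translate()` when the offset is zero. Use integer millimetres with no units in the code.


translate([387, 367, 0]) cube([1550, 90, 315]);


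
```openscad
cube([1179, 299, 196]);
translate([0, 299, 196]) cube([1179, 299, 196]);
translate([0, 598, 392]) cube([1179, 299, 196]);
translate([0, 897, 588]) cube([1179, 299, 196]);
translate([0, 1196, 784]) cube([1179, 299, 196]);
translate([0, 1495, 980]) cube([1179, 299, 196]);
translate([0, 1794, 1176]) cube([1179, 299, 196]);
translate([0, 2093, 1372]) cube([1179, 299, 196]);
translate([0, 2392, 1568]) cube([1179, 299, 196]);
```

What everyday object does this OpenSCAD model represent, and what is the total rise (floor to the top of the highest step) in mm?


A staircase. The total rise is 1764 mm.

9 identical blocks, each offset up and back from the previous — a staircase. Each step is 196 mm tall and there are 9 of them, so the total rise is 9 × 196 = 1764 mm.


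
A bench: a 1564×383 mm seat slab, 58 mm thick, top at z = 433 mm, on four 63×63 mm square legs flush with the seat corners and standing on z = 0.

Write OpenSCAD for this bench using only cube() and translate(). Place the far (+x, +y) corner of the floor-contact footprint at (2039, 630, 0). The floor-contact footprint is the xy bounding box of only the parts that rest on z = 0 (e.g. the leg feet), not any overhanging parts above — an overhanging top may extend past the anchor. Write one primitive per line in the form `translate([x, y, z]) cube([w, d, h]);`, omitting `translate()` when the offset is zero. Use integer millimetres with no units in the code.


translate([475, 247, 375]) cube([1564, 383, 58]);
translate([475, 247, 0]) cube([63, 63, 375]);
translate([475, 567, 0]) cube([63, 63, 375]);
translate([1976, 247, 0]) cube([63, 63, 375]);
translate([1976, 567, 0]) cube([63, 63, 375]);


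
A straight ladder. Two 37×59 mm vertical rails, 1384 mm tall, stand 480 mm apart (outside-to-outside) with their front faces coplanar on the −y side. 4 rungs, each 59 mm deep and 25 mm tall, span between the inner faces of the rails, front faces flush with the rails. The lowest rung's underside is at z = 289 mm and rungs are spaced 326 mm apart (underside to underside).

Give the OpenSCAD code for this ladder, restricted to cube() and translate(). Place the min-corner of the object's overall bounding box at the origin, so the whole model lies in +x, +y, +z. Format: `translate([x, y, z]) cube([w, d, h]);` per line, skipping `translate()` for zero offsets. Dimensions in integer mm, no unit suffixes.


cube([37, 59, 1384]);
translate([443, 0, 0]) cube([37, 59, 1384]);
translate([37, 0, 289]) cube([406, 59, 25]);
translate([37, 0, 615]) cube([406, 59, 25]);
translate([37, 0, 941]) cube([406, 59, 25]);
translate([37, 0, 1267]) cube([406, 59, 25]);


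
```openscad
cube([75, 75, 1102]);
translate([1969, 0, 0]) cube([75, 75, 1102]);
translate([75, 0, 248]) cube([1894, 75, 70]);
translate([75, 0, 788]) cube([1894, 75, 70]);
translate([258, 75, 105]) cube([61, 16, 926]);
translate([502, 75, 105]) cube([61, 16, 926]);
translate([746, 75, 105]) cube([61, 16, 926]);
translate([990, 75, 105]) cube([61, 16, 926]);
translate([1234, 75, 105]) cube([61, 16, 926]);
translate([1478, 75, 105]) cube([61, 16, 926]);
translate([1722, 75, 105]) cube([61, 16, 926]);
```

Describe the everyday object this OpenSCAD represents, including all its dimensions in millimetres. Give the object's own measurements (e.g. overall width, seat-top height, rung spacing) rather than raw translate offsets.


A fence section. Two 75×75 mm posts, 1102 mm tall, stand on the floor with a clear span of 1894 mm between their inner faces. Two horizontal rails of 75×70 mm section span the gap between the posts with their undersides at z = 248 mm and z = 788 mm, flush with the posts' −y face. 7 pickets, each 61 mm wide, 16 mm thick and 926 mm tall, are fixed to the +y face of the rails with their bottoms at z = 105 mm, spaced across the span with a 183 mm gap after the −x post and between neighbouring pickets, with 186 mm left before the +x post.


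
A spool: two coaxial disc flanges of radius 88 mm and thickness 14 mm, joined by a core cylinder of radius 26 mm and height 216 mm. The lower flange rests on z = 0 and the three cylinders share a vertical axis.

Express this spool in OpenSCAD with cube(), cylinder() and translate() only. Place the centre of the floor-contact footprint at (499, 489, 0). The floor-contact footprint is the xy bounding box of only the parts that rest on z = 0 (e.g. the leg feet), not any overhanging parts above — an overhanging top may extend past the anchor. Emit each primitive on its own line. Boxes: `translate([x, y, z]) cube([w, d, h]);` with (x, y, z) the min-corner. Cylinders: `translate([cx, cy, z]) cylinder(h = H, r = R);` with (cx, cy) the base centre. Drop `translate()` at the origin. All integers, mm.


translate([499, 489, 0]) cylinder(h = 14, r = 88);
translate([499, 489, 14]) cylinder(h = 216, r = 26);
translate([499, 489, 230]) cylinder(h = 14, r = 88);


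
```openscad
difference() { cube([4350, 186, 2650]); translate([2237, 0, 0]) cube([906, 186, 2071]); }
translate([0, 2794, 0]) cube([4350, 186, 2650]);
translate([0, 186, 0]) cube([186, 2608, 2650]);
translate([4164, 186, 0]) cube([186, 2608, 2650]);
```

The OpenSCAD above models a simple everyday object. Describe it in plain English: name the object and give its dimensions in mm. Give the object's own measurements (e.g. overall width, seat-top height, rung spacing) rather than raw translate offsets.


A single room: four walls, each 2650 mm tall and 186 mm thick, enclosing an outside footprint 4350×2980 mm (x × y), no floor or roof. The front and back walls (−y and +y sides) run the full x-width; the side walls fit between their inner faces. A door opening 906 mm wide and 2071 mm tall is cut through the front wall from the floor up, its −x edge 2237 mm from the wall's −x end.


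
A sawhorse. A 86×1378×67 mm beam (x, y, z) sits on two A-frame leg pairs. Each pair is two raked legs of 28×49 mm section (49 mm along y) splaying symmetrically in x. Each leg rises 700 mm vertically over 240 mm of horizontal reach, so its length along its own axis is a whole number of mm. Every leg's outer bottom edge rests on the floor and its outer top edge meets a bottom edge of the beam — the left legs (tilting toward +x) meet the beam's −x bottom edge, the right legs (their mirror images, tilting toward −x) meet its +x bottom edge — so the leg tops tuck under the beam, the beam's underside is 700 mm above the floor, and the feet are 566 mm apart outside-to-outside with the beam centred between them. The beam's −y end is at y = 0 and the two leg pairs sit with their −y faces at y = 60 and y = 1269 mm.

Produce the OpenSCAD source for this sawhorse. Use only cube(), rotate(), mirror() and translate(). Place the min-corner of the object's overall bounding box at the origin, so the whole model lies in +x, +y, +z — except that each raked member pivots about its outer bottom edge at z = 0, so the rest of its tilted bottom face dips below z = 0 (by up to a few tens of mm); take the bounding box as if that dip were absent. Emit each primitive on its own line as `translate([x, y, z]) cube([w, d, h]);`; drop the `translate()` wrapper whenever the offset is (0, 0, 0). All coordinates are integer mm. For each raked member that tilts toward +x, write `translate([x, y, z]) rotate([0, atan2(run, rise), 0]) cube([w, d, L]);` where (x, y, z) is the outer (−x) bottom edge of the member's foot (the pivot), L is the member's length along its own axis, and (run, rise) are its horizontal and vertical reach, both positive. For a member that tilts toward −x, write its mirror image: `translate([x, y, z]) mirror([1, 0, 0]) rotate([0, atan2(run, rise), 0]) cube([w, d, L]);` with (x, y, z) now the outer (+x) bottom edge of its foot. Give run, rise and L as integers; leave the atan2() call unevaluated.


translate([240, 0, 700]) cube([86, 1378, 67]);
translate([0, 60, 0]) rotate([0, atan2(240, 700), 0]) cube([28, 49, 740]);
translate([566, 60, 0]) mirror([1, 0, 0]) rotate([0, atan2(240, 700), 0]) cube([28, 49, 740]);
translate([0, 1269, 0]) rotate([0, atan2(240, 700), 0]) cube([28, 49, 740]);
translate([566, 1269, 0]) mirror([1, 0, 0]) rotate([0, atan2(240, 700), 0]) cube([28, 49, 740]);


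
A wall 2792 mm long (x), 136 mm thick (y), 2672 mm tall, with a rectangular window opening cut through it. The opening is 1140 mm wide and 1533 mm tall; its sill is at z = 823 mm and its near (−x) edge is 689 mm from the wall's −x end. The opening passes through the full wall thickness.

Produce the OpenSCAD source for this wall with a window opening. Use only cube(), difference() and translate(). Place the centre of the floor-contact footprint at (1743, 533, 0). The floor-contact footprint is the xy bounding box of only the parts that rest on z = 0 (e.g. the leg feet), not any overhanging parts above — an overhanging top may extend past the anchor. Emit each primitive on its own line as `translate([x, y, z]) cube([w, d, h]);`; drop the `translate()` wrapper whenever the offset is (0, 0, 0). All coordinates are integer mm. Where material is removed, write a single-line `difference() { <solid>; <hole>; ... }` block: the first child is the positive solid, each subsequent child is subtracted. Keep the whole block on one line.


difference() { translate([347, 465, 0]) cube([2792, 136, 2672]); translate([1036, 465, 823]) cube([1140, 136, 1533]); }


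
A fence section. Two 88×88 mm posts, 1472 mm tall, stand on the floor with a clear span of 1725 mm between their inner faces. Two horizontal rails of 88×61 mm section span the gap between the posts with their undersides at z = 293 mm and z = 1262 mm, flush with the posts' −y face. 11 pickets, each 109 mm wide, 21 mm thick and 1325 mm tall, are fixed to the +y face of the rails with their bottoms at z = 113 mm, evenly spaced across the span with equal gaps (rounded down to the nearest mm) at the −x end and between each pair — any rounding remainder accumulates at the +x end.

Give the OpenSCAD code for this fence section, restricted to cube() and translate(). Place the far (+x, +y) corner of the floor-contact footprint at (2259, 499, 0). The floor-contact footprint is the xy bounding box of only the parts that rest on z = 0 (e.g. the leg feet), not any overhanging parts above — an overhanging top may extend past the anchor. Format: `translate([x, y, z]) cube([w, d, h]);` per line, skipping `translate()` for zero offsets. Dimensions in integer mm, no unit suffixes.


translate([358, 411, 0]) cube([88, 88, 1472]);
translate([2171, 411, 0]) cube([88, 88, 1472]);
translate([446, 411, 293]) cube([1725, 88, 61]);
translate([446, 411, 1262]) cube([1725, 88, 61]);
translate([489, 499, 113]) cube([109, 21, 1325]);
translate([641, 499, 113]) cube([109, 21, 1325]);
translate([793, 499, 113]) cube([109, 21, 1325]);
translate([945, 499, 113]) cube([109, 21, 1325]);
translate([1097, 499, 113]) cube([109, 21, 1325]);
translate([1249, 499, 113]) cube([109, 21, 1325]);
translate([1401, 499, 113]) cube([109, 21, 1325]);
translate([1553, 499, 113]) cube([109, 21, 1325]);
translate([1705, 499, 113]) cube([109, 21, 1325]);
translate([1857, 499, 113]) cube([109, 21, 1325]);
translate([2009, 499, 113]) cube([109, 21, 1325]);


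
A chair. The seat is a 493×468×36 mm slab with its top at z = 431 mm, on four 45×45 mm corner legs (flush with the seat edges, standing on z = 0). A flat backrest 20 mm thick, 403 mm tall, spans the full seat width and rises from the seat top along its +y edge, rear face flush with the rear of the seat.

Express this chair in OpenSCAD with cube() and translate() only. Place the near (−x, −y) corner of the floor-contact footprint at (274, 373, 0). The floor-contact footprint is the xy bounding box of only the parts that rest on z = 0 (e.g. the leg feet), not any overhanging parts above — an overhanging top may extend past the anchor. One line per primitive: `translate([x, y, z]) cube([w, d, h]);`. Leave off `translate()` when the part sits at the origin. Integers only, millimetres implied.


translate([274, 373, 395]) cube([493, 468, 36]);
translate([274, 373, 0]) cube([45, 45, 395]);
translate([722, 373, 0]) cube([45, 45, 395]);
translate([274, 796, 0]) cube([45, 45, 395]);
translate([722, 796, 0]) cube([45, 45, 395]);
translate([274, 821, 431]) cube([493, 20, 403]);


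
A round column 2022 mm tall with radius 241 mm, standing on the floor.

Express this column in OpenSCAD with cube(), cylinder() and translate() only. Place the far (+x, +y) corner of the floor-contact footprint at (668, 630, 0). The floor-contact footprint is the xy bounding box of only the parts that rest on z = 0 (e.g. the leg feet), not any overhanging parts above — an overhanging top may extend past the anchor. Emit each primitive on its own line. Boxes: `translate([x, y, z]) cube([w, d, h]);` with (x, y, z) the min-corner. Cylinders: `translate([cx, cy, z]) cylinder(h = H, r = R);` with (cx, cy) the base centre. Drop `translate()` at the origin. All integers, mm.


translate([427, 389, 0]) cylinder(h = 2022, r = 241);


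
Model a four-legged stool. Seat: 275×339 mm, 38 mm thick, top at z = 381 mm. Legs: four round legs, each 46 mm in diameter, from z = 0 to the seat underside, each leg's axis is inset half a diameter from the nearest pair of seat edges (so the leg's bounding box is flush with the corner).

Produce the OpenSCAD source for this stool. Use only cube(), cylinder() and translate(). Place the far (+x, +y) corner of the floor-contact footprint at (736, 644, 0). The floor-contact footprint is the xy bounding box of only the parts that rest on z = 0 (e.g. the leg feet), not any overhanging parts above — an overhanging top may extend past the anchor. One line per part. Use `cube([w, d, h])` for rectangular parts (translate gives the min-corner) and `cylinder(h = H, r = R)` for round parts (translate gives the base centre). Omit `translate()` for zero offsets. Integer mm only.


translate([461, 305, 343]) cube([275, 339, 38]);
translate([484, 328, 0]) cylinder(h = 343, r = 23);
translate([713, 328, 0]) cylinder(h = 343, r = 23);
translate([484, 621, 0]) cylinder(h = 343, r = 23);
translate([713, 621, 0]) cylinder(h = 343, r = 23);


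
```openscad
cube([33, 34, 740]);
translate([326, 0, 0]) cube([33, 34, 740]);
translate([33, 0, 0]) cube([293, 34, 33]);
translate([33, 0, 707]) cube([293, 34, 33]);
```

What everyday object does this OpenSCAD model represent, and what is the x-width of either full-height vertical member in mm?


A picture frame. The border width is 33 mm.

Four thin pieces enclosing a rectangular opening — a picture frame. The two full-height stiles are 740 mm tall; the top rail sits at z = 707 and is 33 mm tall, so the border above the opening is 740 − 707 = 33 mm, matching the stile x-width.


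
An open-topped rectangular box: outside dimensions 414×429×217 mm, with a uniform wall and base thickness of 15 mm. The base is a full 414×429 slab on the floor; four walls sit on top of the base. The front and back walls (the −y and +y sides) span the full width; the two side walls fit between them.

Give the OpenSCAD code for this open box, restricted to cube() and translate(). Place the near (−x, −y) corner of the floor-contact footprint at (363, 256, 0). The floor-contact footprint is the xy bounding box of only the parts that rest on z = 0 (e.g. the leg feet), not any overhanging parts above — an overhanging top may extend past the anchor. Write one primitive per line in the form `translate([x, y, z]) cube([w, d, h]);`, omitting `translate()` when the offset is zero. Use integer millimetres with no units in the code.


translate([363, 256, 0]) cube([414, 429, 15]);
translate([363, 256, 15]) cube([414, 15, 202]);
translate([363, 670, 15]) cube([414, 15, 202]);
translate([363, 271, 15]) cube([15, 399, 202]);
translate([762, 271, 15]) cube([15, 399, 202]);


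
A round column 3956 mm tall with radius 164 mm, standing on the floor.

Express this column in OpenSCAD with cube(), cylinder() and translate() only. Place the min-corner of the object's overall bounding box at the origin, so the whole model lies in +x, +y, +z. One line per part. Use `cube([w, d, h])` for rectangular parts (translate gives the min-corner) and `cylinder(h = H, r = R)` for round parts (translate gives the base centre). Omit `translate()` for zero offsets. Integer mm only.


translate([164, 164, 0]) cylinder(h = 3956, r = 164);


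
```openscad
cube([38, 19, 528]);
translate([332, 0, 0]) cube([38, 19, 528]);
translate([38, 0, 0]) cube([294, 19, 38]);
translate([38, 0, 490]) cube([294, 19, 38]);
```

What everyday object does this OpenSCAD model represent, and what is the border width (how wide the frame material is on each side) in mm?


A picture frame. The border width is 38 mm.

Four thin pieces enclosing a rectangular opening — a picture frame. The two full-height stiles are 528 mm tall; the top rail sits at z = 490 and is 38 mm tall, so the border above the opening is 528 − 490 = 38 mm, matching the stile x-width.


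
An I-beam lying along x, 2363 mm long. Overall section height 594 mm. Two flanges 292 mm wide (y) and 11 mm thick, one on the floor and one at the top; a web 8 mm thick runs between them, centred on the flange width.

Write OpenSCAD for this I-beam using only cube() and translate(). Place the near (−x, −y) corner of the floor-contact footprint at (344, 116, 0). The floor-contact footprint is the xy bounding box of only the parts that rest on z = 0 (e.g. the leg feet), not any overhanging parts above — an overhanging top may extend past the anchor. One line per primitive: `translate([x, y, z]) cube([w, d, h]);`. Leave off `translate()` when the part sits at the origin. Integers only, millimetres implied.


translate([344, 116, 0]) cube([2363, 292, 11]);
translate([344, 258, 11]) cube([2363, 8, 572]);
translate([344, 116, 583]) cube([2363, 292, 11]);


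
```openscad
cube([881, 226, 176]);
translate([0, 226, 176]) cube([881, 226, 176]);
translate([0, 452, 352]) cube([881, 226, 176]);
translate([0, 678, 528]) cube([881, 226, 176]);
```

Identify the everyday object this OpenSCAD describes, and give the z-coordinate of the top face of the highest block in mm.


A staircase. The total rise is 704 mm.

4 identical blocks, each offset up and back from the previous — a staircase. Each step is 176 mm tall and there are 4 of them, so the total rise is 4 × 176 = 704 mm.


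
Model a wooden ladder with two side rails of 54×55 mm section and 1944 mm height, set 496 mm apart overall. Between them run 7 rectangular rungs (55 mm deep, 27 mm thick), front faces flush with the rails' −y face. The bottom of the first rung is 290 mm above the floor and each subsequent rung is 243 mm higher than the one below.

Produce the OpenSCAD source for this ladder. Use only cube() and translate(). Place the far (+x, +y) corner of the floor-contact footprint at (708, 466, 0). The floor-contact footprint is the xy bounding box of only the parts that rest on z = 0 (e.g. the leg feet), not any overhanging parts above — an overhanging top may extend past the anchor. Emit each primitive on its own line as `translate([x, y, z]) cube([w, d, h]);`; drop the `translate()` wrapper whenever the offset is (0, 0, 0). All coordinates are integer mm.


translate([212, 411, 0]) cube([54, 55, 1944]);
translate([654, 411, 0]) cube([54, 55, 1944]);
translate([266, 411, 290]) cube([388, 55, 27]);
translate([266, 411, 533]) cube([388, 55, 27]);
translate([266, 411, 776]) cube([388, 55, 27]);
translate([266, 411, 1019]) cube([388, 55, 27]);
translate([266, 411, 1262]) cube([388, 55, 27]);
translate([266, 411, 1505]) cube([388, 55, 27]);
translate([266, 411, 1748]) cube([388, 55, 27]);


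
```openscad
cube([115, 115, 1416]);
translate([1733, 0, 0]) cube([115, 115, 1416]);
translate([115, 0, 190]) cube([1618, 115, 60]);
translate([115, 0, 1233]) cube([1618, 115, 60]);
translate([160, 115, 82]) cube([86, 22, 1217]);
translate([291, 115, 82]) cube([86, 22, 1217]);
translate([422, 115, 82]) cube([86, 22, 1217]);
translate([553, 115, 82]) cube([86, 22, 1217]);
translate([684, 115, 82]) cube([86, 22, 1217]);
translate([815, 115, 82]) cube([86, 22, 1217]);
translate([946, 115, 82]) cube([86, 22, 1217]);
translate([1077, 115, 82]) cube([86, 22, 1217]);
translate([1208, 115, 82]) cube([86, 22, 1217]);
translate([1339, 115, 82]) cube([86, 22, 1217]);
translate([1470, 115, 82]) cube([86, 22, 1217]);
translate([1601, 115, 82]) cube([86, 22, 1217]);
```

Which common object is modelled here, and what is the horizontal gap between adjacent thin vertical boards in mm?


A fence section. The picket gap is 45 mm.

Two posts, two rails, 12 pickets — a fence section. Span 1618 mm holds 12 pickets of 86 mm with 13 equal gaps: ⌊(1618 − 12·86) / 13⌋ = 45 mm.


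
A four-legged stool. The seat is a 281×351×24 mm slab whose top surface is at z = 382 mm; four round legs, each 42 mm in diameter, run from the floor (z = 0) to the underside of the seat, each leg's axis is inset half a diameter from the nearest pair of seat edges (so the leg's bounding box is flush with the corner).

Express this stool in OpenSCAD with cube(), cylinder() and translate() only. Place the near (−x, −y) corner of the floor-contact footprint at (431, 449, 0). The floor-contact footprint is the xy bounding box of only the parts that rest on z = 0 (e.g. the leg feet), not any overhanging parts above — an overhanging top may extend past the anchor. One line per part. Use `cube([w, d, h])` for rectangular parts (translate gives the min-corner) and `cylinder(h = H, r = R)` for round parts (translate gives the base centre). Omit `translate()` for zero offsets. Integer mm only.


translate([431, 449, 358]) cube([281, 351, 24]);
translate([452, 470, 0]) cylinder(h = 358, r = 21);
translate([691, 470, 0]) cylinder(h = 358, r = 21);
translate([452, 779, 0]) cylinder(h = 358, r = 21);
translate([691, 779, 0]) cylinder(h = 358, r = 21);


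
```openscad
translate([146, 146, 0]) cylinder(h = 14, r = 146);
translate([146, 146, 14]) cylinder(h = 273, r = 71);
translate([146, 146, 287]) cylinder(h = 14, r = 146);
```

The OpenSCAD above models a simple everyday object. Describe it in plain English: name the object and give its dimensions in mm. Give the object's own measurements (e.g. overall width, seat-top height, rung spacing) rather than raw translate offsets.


A spool: two coaxial disc flanges of radius 146 mm and thickness 14 mm, joined by a core cylinder of radius 71 mm and height 273 mm. The lower flange rests on z = 0 and the three cylinders share a vertical axis.


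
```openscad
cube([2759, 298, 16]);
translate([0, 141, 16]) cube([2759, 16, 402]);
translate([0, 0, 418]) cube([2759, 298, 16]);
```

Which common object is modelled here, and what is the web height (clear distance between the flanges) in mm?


An I-beam. The web height is 402 mm.

Two wide flanges with a thin centred web — an I-beam. Overall 434 mm minus two 16 mm flanges gives a web of 434 − 2·16 = 402 mm.


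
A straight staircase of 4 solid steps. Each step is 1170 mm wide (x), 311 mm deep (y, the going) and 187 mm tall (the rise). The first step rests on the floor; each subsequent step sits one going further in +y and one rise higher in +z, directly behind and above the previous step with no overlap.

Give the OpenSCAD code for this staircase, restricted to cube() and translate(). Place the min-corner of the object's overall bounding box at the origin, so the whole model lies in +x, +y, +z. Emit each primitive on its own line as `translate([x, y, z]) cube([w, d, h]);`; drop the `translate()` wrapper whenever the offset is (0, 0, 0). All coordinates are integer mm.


cube([1170, 311, 187]);
translate([0, 311, 187]) cube([1170, 311, 187]);
translate([0, 622, 374]) cube([1170, 311, 187]);
translate([0, 933, 561]) cube([1170, 311, 187]);


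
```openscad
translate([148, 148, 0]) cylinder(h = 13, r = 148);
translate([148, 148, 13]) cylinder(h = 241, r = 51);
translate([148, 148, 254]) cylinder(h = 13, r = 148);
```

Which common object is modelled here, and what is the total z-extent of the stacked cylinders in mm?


A spool. The overall height is 267 mm.

Three coaxial cylinders, large–small–large — a spool. Two 13 mm flanges and a 241 mm core give 13 + 241 + 13 = 267 mm.


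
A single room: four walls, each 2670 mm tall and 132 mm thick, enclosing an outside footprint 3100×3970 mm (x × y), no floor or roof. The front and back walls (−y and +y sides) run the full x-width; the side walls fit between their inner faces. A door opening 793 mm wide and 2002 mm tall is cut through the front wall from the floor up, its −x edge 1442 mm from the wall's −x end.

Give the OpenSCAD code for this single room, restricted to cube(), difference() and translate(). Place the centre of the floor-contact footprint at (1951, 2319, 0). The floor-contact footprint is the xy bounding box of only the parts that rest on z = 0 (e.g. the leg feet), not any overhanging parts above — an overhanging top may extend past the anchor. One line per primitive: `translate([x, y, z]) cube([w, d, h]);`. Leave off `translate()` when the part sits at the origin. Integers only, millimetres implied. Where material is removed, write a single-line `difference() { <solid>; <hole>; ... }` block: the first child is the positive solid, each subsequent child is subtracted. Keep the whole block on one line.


difference() { translate([401, 334, 0]) cube([3100, 132, 2670]); translate([1843, 334, 0]) cube([793, 132, 2002]); }
translate([401, 4172, 0]) cube([3100, 132, 2670]);
translate([401, 466, 0]) cube([132, 3706, 2670]);
translate([3369, 466, 0]) cube([132, 3706, 2670]);


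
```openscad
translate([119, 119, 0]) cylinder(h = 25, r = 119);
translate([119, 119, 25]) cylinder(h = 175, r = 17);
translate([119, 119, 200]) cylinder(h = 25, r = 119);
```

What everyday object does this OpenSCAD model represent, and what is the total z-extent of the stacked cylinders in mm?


A spool. The overall height is 225 mm.

Three coaxial cylinders, large–small–large — a spool. Two 25 mm flanges and a 175 mm core give 25 + 175 + 25 = 225 mm.


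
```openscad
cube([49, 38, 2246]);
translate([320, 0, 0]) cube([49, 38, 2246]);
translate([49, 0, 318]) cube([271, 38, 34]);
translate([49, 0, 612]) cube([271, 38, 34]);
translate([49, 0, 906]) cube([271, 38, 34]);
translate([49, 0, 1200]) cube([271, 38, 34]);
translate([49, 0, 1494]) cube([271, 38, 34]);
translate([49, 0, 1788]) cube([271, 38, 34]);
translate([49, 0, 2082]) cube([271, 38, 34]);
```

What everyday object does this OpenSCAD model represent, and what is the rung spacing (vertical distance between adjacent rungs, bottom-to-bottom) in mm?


A ladder. The rung spacing is 294 mm.

Two tall 49×38 posts with 7 short bars between them — a ladder. Adjacent rungs sit at z = 318 and z = 612, so the spacing is 612 − 318 = 294 mm.


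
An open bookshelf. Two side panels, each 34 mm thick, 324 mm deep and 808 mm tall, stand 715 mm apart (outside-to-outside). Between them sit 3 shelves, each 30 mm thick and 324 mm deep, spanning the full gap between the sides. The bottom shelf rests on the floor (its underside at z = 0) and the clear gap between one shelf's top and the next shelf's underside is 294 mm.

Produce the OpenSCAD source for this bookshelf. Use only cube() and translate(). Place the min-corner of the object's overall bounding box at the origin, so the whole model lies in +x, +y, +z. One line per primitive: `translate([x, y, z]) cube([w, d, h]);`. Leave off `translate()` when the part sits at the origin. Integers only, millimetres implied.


cube([34, 324, 808]);
translate([681, 0, 0]) cube([34, 324, 808]);
translate([34, 0, 0]) cube([647, 324, 30]);
translate([34, 0, 324]) cube([647, 324, 30]);
translate([34, 0, 648]) cube([647, 324, 30]);


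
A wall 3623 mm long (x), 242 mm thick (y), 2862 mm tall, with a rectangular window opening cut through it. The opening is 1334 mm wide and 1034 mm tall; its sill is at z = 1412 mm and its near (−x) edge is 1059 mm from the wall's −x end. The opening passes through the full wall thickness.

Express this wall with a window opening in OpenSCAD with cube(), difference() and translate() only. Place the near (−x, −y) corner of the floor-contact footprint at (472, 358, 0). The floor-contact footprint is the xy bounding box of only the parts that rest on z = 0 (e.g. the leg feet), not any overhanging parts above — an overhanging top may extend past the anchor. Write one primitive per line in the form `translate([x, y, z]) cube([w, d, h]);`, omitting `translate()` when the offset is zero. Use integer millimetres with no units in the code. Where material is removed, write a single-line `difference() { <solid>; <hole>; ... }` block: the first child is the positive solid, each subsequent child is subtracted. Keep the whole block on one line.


difference() { translate([472, 358, 0]) cube([3623, 242, 2862]); translate([1531, 358, 1412]) cube([1334, 242, 1034]); }


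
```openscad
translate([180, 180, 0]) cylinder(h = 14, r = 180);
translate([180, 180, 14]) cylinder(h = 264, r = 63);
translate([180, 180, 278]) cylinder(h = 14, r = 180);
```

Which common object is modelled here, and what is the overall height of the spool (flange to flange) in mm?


A spool. The overall height is 292 mm.

Three coaxial cylinders, large–small–large — a spool. Two 14 mm flanges and a 264 mm core give 14 + 264 + 14 = 292 mm.


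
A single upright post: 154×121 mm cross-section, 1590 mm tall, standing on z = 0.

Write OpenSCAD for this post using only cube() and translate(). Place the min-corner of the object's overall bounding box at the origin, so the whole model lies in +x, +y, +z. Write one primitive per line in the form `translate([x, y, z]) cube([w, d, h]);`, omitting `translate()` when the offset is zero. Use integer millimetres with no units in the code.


cube([154, 121, 1590]);


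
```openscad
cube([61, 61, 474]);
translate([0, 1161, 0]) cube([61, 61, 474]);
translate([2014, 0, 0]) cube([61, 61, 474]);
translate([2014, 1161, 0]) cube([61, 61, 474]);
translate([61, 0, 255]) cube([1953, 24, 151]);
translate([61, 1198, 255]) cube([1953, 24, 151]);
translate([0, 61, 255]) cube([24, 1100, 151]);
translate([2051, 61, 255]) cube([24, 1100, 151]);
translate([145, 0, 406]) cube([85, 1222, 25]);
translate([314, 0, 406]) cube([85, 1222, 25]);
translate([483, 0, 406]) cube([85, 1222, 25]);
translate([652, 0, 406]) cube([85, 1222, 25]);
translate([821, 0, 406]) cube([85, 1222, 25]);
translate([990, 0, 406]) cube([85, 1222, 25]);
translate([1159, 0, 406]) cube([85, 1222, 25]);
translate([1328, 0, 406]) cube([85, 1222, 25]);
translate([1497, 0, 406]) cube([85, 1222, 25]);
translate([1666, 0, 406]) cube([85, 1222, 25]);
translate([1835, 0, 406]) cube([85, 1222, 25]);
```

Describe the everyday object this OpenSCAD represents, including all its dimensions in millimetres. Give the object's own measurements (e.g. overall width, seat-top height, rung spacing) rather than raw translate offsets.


A bed frame 2075 mm long (x) by 1222 mm wide (y). Four 61×61 mm corner posts, 474 mm tall, at the corners of the footprint. Four rails of 24 mm thickness and 151 mm height run between adjacent posts with their undersides at z = 255 mm, their outer faces flush with the outside of the frame (the two x-running rails run between the posts' inner faces; the two y-running rails run between the posts' inner faces). 11 slats, each 85 mm wide (x) and 25 mm thick, lie across the top of the two x-running rails, running the full 1222 mm width of the frame in y; along x they sit between the end posts with a 84 mm gap after the −x posts and between neighbouring slats, leaving 94 mm before the +x posts.


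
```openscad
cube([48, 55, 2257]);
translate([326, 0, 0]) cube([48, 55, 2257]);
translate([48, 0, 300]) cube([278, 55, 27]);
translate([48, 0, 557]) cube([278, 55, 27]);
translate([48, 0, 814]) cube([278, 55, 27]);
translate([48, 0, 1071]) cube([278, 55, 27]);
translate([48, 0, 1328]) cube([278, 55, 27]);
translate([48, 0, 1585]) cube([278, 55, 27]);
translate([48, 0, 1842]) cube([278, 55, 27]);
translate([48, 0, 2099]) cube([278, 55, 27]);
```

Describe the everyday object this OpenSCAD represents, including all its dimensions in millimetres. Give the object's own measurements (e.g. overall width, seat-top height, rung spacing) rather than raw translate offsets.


A straight ladder. Two 48×55 mm vertical rails, 2257 mm tall, stand 374 mm apart (outside-to-outside) with their front faces coplanar on the −y side. 8 rungs, each 55 mm deep and 27 mm tall, span between the inner faces of the rails, front faces flush with the rails. The lowest rung's underside is at z = 300 mm and rungs are spaced 257 mm apart (underside to underside).


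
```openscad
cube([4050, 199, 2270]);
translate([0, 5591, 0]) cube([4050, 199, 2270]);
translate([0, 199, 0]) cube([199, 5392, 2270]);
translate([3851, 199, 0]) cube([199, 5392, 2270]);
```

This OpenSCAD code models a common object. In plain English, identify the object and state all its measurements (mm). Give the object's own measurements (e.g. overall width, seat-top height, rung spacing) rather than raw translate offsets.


The wall frame of a small rectangular building: four walls, each 2270 mm tall and 199 mm thick, enclosing a footprint 4050 mm (x) by 5790 mm (y) outside-to-outside, with no floor or roof. The front and back walls (the −y and +y sides) span the full width; the two side walls fit between them.
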